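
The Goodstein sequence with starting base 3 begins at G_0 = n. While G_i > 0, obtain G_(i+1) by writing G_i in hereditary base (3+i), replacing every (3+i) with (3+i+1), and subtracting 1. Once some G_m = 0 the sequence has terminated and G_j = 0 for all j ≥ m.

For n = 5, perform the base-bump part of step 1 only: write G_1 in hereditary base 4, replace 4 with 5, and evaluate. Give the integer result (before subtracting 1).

6

i=0: 5 = 3 + 2 (b=3); 3→4: 4 + 2 = 6; 6−1 = 5
i=1: 5 = 4 + 1 (b=4); 4→5: 5 + 1 = 6; 6−1 = 5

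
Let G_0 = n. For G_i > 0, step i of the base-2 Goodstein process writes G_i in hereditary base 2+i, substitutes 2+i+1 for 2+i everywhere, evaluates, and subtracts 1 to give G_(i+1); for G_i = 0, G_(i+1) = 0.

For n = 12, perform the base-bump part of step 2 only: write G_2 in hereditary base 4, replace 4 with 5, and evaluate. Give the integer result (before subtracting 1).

[0] 12 ≡ 2^(2 + 1) + 2^2 (base 2). Lift 3: 108. −1: 107.
[1] 107 ≡ 3^(3 + 1) + 2·3^2 + 2·3 + 2 (base 3). Lift 4: 1066. −1: 1065.
[2] 1065 ≡ 4^(4 + 1) + 2·4^2 + 2·4 + 1 (base 4). Lift 5: 15686. −1: 15685.

15686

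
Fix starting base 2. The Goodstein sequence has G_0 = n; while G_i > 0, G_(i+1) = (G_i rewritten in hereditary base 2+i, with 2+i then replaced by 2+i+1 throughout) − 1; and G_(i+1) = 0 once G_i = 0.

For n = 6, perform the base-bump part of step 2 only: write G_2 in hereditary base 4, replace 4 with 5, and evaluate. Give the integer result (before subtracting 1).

3126

G_0=6  [base 2] 2^2 + 2  →[2↦3]→  3^3 + 3 = 30  −1 ⇒ G_1=29
G_1=29  [base 3] 3^3 + 2  →[3↦4]→  4^4 + 2 = 258  −1 ⇒ G_2=257
G_2=257  [base 4] 4^4 + 1  →[4↦5]→  5^5 + 1 = 3126  −1 ⇒ G_3=3125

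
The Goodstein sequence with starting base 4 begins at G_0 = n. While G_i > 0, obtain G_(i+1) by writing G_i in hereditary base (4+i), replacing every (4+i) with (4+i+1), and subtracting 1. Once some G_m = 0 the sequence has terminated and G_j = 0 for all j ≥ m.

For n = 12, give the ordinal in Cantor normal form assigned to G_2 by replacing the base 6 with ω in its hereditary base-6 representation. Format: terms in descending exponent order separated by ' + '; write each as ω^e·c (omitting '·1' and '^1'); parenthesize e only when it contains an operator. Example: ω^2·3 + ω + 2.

ω·2 + 3

step 0: 12 = 3·4; sub 5 for 4: 3·5; = 15; G_1 = 15−1 = 14
step 1: 14 = 2·5 + 4; sub 6 for 5: 2·6 + 4; = 16; G_2 = 16−1 = 15
step 2: 15 = 2·6 + 3; sub 7 for 6: 2·7 + 3; = 17; G_3 = 17−1 = 16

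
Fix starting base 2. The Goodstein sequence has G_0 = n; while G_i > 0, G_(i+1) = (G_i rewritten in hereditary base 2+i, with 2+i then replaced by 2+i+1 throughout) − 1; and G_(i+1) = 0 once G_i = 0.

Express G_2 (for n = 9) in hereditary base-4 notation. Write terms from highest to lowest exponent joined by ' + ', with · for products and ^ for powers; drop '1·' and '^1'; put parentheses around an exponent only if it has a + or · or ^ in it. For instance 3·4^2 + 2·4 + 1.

3·4^4 + 3·4^3 + 3·4^2 + 3·4 + 3

base 2: 9 = 2^(2 + 1) + 1; at 3: 3^(3 + 1) + 1 = 82; next = 81
base 3: 81 = 3^(3 + 1); at 4: 4^(4 + 1) = 1024; next = 1023
base 4: 1023 = 3·4^4 + 3·4^3 + 3·4^2 + 3·4 + 3; at 5: 3·5^5 + 3·5^3 + 3·5^2 + 3·5 + 3 = 9843; next = 9842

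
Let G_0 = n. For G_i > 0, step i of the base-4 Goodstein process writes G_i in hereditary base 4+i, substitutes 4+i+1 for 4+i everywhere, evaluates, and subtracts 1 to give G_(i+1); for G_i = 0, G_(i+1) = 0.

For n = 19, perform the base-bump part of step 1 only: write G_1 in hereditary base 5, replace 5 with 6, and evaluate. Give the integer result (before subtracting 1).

38

step 0: 19 = 4^2 + 3; sub 5 for 4: 5^2 + 3; = 28; G_1 = 28−1 = 27
step 1: 27 = 5^2 + 2; sub 6 for 5: 6^2 + 2; = 38; G_2 = 38−1 = 37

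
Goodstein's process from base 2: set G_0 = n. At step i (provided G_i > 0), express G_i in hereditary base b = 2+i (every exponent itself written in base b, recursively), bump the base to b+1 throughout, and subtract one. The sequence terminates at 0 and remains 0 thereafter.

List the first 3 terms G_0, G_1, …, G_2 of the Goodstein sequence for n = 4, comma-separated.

4, 26, 41

[0] 4 ≡ 2^2 (base 2). Lift 3: 27. −1: 26.
[1] 26 ≡ 2·3^2 + 2·3 + 2 (base 3). Lift 4: 42. −1: 41.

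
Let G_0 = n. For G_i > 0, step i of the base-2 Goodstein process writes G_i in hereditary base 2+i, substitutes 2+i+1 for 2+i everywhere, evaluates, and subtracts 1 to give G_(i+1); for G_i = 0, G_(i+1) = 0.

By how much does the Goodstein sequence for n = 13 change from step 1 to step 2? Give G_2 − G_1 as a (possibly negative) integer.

1171

13 —HB2→ 2^(2 + 1) + 2^2 + 1 —bump→ 3^(3 + 1) + 3^3 + 1 = 109 —(−1)→ 108
108 —HB3→ 3^(3 + 1) + 3^3 —bump→ 4^(4 + 1) + 4^4 = 1280 —(−1)→ 1279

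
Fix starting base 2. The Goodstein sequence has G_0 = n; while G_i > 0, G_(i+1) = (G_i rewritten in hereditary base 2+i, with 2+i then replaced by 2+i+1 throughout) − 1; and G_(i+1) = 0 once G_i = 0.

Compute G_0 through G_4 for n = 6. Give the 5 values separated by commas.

6, 29, 257, 3125, 46655

G_0=6  [base 2] 2^2 + 2  →[2↦3]→  3^3 + 3 = 30  −1 ⇒ G_1=29
G_1=29  [base 3] 3^3 + 2  →[3↦4]→  4^4 + 2 = 258  −1 ⇒ G_2=257
G_2=257  [base 4] 4^4 + 1  →[4↦5]→  5^5 + 1 = 3126  −1 ⇒ G_3=3125
G_3=3125  [base 5] 5^5  →[5↦6]→  6^6 = 46656  −1 ⇒ G_4=46655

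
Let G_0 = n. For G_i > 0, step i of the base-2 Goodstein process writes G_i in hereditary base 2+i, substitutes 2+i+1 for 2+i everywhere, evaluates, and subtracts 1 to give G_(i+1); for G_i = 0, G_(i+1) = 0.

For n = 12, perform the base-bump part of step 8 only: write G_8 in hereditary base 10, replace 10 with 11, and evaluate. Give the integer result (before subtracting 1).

3138428376975

12 —HB2→ 2^(2 + 1) + 2^2 —bump→ 3^(3 + 1) + 3^3 = 108 —(−1)→ 107
107 —HB3→ 3^(3 + 1) + 2·3^2 + 2·3 + 2 —bump→ 4^(4 + 1) + 2·4^2 + 2·4 + 2 = 1066 —(−1)→ 1065
1065 —HB4→ 4^(4 + 1) + 2·4^2 + 2·4 + 1 —bump→ 5^(5 + 1) + 2·5^2 + 2·5 + 1 = 15686 —(−1)→ 15685
15685 —HB5→ 5^(5 + 1) + 2·5^2 + 2·5 —bump→ 6^(6 + 1) + 2·6^2 + 2·6 = 280020 —(−1)→ 280019
280019 —HB6→ 6^(6 + 1) + 2·6^2 + 6 + 5 —bump→ 7^(7 + 1) + 2·7^2 + 7 + 5 = 5764911 —(−1)→ 5764910
5764910 —HB7→ 7^(7 + 1) + 2·7^2 + 7 + 4 —bump→ 8^(8 + 1) + 2·8^2 + 8 + 4 = 134217868 —(−1)→ 134217867
134217867 —HB8→ 8^(8 + 1) + 2·8^2 + 8 + 3 —bump→ 9^(9 + 1) + 2·9^2 + 9 + 3 = 3486784575 —(−1)→ 3486784574
3486784574 —HB9→ 9^(9 + 1) + 2·9^2 + 9 + 2 —bump→ 10^(10 + 1) + 2·10^2 + 10 + 2 = 100000000212 —(−1)→ 100000000211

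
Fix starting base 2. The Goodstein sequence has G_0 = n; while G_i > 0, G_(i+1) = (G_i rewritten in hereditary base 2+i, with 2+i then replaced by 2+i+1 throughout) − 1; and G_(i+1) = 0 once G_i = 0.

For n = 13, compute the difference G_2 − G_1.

G_0=13  [base 2] 2^(2 + 1) + 2^2 + 1  →[2↦3]→  3^(3 + 1) + 3^3 + 1 = 109  −1 ⇒ G_1=108
G_1=108  [base 3] 3^(3 + 1) + 3^3  →[3↦4]→  4^(4 + 1) + 4^4 = 1280  −1 ⇒ G_2=1279

1171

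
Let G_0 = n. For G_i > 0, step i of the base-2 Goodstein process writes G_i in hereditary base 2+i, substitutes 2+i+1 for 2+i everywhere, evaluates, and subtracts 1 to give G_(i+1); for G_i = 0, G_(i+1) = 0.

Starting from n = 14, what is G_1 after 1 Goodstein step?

110

[0] 14 ≡ 2^(2 + 1) + 2^2 + 2 (base 2). Lift 3: 111. −1: 110.
[1] 110 ≡ 3^(3 + 1) + 3^3 + 2 (base 3). Lift 4: 1282. −1: 1281.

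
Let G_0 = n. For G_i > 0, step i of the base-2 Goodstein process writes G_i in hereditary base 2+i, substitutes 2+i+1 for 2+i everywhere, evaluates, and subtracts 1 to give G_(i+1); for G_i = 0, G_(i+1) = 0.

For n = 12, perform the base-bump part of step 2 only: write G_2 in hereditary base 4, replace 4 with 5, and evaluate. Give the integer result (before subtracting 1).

15686

G_0 = 12. HB_2(12) = 2^(2 + 1) + 2^2. Bump = 108. G_1 = 107.
G_1 = 107. HB_3(107) = 3^(3 + 1) + 2·3^2 + 2·3 + 2. Bump = 1066. G_2 = 1065.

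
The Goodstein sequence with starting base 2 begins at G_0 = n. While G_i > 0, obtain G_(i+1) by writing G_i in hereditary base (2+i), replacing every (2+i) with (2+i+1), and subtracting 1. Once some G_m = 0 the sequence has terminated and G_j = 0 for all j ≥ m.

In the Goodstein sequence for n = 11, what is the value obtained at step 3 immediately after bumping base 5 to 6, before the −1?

279938

(0) 11|_2 = 2^(2 + 1) + 2 + 1 ↦ 3^(3 + 1) + 3 + 1|_3 = 85 ⇒ 84
(1) 84|_3 = 3^(3 + 1) + 3 ↦ 4^(4 + 1) + 4|_4 = 1028 ⇒ 1027
(2) 1027|_4 = 4^(4 + 1) + 3 ↦ 5^(5 + 1) + 3|_5 = 15628 ⇒ 15627
(3) 15627|_5 = 5^(5 + 1) + 2 ↦ 6^(6 + 1) + 2|_6 = 279938 ⇒ 279937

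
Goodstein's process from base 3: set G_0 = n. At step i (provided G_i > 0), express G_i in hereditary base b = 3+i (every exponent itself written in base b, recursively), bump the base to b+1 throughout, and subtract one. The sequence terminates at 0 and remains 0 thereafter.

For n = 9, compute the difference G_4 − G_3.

2

9 —HB3→ 3^2 —bump→ 4^2 = 16 —(−1)→ 15
15 —HB4→ 3·4 + 3 —bump→ 3·5 + 3 = 18 —(−1)→ 17
17 —HB5→ 3·5 + 2 —bump→ 3·6 + 2 = 20 —(−1)→ 19
19 —HB6→ 3·6 + 1 —bump→ 3·7 + 1 = 22 —(−1)→ 21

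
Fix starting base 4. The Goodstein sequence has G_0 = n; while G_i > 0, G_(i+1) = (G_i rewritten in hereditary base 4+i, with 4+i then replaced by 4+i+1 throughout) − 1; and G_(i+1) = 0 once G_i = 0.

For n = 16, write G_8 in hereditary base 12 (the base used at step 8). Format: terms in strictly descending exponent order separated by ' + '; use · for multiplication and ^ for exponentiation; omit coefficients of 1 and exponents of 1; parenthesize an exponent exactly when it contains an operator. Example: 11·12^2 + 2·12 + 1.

step 0: 16 = 4^2; sub 5 for 4: 5^2; = 25; G_1 = 25−1 = 24
step 1: 24 = 4·5 + 4; sub 6 for 5: 4·6 + 4; = 28; G_2 = 28−1 = 27
step 2: 27 = 4·6 + 3; sub 7 for 6: 4·7 + 3; = 31; G_3 = 31−1 = 30
step 3: 30 = 4·7 + 2; sub 8 for 7: 4·8 + 2; = 34; G_4 = 34−1 = 33
step 4: 33 = 4·8 + 1; sub 9 for 8: 4·9 + 1; = 37; G_5 = 37−1 = 36
step 5: 36 = 4·9; sub 10 for 9: 4·10; = 40; G_6 = 40−1 = 39
step 6: 39 = 3·10 + 9; sub 11 for 10: 3·11 + 9; = 42; G_7 = 42−1 = 41
step 7: 41 = 3·11 + 8; sub 12 for 11: 3·12 + 8; = 44; G_8 = 44−1 = 43

3·12 + 7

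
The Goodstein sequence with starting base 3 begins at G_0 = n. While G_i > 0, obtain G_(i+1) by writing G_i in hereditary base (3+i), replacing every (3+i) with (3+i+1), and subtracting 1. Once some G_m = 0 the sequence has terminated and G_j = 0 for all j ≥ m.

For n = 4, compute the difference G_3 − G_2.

4 —HB3→ 3 + 1 —bump→ 4 + 1 = 5 —(−1)→ 4
4 —HB4→ 4 —bump→ 5 = 5 —(−1)→ 4
4 —HB5→ 4 —bump→ 4 = 4 —(−1)→ 3

-1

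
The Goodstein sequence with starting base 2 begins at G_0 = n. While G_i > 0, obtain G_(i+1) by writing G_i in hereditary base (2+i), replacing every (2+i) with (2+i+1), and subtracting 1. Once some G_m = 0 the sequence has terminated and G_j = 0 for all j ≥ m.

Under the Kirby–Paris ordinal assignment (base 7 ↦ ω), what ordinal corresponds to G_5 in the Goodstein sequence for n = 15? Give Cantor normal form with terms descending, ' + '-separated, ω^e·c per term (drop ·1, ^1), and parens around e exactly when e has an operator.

ω^(ω + 1) + ω^ω

(0) 15|_2 = 2^(2 + 1) + 2^2 + 2 + 1 ↦ 3^(3 + 1) + 3^3 + 3 + 1|_3 = 112 ⇒ 111
(1) 111|_3 = 3^(3 + 1) + 3^3 + 3 ↦ 4^(4 + 1) + 4^4 + 4|_4 = 1284 ⇒ 1283
(2) 1283|_4 = 4^(4 + 1) + 4^4 + 3 ↦ 5^(5 + 1) + 5^5 + 3|_5 = 18753 ⇒ 18752
(3) 18752|_5 = 5^(5 + 1) + 5^5 + 2 ↦ 6^(6 + 1) + 6^6 + 2|_6 = 326594 ⇒ 326593
(4) 326593|_6 = 6^(6 + 1) + 6^6 + 1 ↦ 7^(7 + 1) + 7^7 + 1|_7 = 6588345 ⇒ 6588344
(5) 6588344|_7 = 7^(7 + 1) + 7^7 ↦ 8^(8 + 1) + 8^8|_8 = 150994944 ⇒ 150994943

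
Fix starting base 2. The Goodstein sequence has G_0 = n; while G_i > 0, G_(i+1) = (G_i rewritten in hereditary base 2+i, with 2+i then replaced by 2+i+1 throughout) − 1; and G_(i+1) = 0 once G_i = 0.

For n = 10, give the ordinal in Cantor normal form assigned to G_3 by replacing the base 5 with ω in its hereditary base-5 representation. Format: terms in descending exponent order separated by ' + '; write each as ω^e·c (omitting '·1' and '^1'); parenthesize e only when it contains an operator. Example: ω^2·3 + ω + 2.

ω^(ω + 1)

base 2: 10 = 2^(2 + 1) + 2; at 3: 3^(3 + 1) + 3 = 84; next = 83
base 3: 83 = 3^(3 + 1) + 2; at 4: 4^(4 + 1) + 2 = 1026; next = 1025
base 4: 1025 = 4^(4 + 1) + 1; at 5: 5^(5 + 1) + 1 = 15626; next = 15625
base 5: 15625 = 5^(5 + 1); at 6: 6^(6 + 1) = 279936; next = 279935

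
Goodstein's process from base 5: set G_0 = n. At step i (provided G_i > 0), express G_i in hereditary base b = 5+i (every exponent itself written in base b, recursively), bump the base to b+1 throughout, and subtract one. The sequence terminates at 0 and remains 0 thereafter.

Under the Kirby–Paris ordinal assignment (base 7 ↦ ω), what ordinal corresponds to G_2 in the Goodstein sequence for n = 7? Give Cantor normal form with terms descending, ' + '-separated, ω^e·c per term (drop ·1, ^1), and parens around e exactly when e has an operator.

G_0 = 7. HB_5(7) = 5 + 2. Bump = 8. G_1 = 7.
G_1 = 7. HB_6(7) = 6 + 1. Bump = 8. G_2 = 7.

ω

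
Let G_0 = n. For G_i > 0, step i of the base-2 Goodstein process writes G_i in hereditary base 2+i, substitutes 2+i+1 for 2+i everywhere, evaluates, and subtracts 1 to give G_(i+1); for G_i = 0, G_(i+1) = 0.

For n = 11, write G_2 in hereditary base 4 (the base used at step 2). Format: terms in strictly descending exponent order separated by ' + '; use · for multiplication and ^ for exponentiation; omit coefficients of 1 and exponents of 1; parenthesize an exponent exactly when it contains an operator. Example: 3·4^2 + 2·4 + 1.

(0) 11|_2 = 2^(2 + 1) + 2 + 1 ↦ 3^(3 + 1) + 3 + 1|_3 = 85 ⇒ 84
(1) 84|_3 = 3^(3 + 1) + 3 ↦ 4^(4 + 1) + 4|_4 = 1028 ⇒ 1027
(2) 1027|_4 = 4^(4 + 1) + 3 ↦ 5^(5 + 1) + 3|_5 = 15628 ⇒ 15627

4^(4 + 1) + 3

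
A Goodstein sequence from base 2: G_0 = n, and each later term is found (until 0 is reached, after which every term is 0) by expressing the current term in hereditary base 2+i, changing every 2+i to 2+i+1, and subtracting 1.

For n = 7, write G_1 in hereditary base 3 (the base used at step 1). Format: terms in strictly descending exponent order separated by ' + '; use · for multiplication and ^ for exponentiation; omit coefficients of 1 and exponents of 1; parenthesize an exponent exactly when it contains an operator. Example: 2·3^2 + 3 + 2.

3^3 + 3

(0) 7|_2 = 2^2 + 2 + 1 ↦ 3^3 + 3 + 1|_3 = 31 ⇒ 30
(1) 30|_3 = 3^3 + 3 ↦ 4^4 + 4|_4 = 260 ⇒ 259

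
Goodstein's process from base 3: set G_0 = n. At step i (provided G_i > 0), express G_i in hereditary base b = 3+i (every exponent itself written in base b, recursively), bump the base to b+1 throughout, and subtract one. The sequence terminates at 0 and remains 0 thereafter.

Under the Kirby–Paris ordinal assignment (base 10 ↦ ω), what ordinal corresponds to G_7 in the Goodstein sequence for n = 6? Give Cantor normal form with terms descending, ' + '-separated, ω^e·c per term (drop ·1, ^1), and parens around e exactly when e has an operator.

5

G_0 = 6. HB_3(6) = 2·3. Bump = 8. G_1 = 7.
G_1 = 7. HB_4(7) = 4 + 3. Bump = 8. G_2 = 7.
G_2 = 7. HB_5(7) = 5 + 2. Bump = 8. G_3 = 7.
G_3 = 7. HB_6(7) = 6 + 1. Bump = 8. G_4 = 7.
G_4 = 7. HB_7(7) = 7. Bump = 8. G_5 = 7.
G_5 = 7. HB_8(7) = 7. Bump = 7. G_6 = 6.
G_6 = 6. HB_9(6) = 6. Bump = 6. G_7 = 5.
G_7 = 5. HB_10(5) = 5. Bump = 5. G_8 = 4.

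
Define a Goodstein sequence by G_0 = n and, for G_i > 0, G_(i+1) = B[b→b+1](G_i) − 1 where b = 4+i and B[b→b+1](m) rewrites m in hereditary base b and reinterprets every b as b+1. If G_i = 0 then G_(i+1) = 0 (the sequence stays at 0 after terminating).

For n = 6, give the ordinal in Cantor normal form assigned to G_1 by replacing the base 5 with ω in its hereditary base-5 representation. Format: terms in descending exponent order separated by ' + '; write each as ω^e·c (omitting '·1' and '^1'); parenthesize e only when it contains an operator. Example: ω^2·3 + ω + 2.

ω + 1

i=0: 6 = 4 + 2 (b=4); 4→5: 5 + 2 = 7; 7−1 = 6
i=1: 6 = 5 + 1 (b=5); 5→6: 6 + 1 = 7; 7−1 = 6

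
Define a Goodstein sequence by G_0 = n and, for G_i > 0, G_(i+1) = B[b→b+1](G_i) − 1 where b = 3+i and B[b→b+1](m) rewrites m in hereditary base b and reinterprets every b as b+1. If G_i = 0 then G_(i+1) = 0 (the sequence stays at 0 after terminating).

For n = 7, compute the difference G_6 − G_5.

0

i=0: 7 = 2·3 + 1 (b=3); 3→4: 2·4 + 1 = 9; 9−1 = 8
i=1: 8 = 2·4 (b=4); 4→5: 2·5 = 10; 10−1 = 9
i=2: 9 = 5 + 4 (b=5); 5→6: 6 + 4 = 10; 10−1 = 9
i=3: 9 = 6 + 3 (b=6); 6→7: 7 + 3 = 10; 10−1 = 9
i=4: 9 = 7 + 2 (b=7); 7→8: 8 + 2 = 10; 10−1 = 9
i=5: 9 = 8 + 1 (b=8); 8→9: 9 + 1 = 10; 10−1 = 9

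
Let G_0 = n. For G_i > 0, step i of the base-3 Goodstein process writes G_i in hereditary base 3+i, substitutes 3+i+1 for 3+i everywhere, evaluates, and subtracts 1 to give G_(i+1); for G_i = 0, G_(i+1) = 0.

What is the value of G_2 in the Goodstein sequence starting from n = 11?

G_0=11  [base 3] 3^2 + 2  →[3↦4]→  4^2 + 2 = 18  −1 ⇒ G_1=17
G_1=17  [base 4] 4^2 + 1  →[4↦5]→  5^2 + 1 = 26  −1 ⇒ G_2=25
G_2=25  [base 5] 5^2  →[5↦6]→  6^2 = 36  −1 ⇒ G_3=35

25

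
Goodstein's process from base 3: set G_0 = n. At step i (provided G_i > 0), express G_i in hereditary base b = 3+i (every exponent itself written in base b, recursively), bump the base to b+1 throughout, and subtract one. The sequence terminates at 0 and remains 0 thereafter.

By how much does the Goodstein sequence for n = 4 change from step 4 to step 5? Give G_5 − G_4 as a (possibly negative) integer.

-1

[0] 4 ≡ 3 + 1 (base 3). Lift 4: 5. −1: 4.
[1] 4 ≡ 4 (base 4). Lift 5: 5. −1: 4.
[2] 4 ≡ 4 (base 5). Lift 6: 4. −1: 3.
[3] 3 ≡ 3 (base 6). Lift 7: 3. −1: 2.
[4] 2 ≡ 2 (base 7). Lift 8: 2. −1: 1.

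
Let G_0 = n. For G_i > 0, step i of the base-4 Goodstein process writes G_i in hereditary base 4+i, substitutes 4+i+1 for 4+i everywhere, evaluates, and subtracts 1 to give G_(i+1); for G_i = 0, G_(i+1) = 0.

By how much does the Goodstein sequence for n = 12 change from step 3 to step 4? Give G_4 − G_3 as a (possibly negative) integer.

1

G_0 = 12. HB_4(12) = 3·4. Bump = 15. G_1 = 14.
G_1 = 14. HB_5(14) = 2·5 + 4. Bump = 16. G_2 = 15.
G_2 = 15. HB_6(15) = 2·6 + 3. Bump = 17. G_3 = 16.
G_3 = 16. HB_7(16) = 2·7 + 2. Bump = 18. G_4 = 17.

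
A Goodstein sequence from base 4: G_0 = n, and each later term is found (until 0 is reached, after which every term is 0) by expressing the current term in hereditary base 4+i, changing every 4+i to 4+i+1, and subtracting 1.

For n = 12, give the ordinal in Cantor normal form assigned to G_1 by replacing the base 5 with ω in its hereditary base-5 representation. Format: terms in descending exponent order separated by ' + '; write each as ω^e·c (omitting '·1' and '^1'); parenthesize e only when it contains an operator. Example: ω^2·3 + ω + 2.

[0] 12 ≡ 3·4 (base 4). Lift 5: 15. −1: 14.
[1] 14 ≡ 2·5 + 4 (base 5). Lift 6: 16. −1: 15.

ω·2 + 4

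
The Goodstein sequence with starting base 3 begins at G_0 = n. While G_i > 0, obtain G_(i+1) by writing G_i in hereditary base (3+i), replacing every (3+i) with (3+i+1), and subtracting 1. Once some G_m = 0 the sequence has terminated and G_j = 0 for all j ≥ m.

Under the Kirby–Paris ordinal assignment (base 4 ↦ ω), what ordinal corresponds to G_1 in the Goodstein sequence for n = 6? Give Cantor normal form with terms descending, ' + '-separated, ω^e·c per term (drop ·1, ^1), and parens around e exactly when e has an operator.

ω + 3

i=0: 6 = 2·3 (b=3); 3→4: 2·4 = 8; 8−1 = 7
i=1: 7 = 4 + 3 (b=4); 4→5: 5 + 3 = 8; 8−1 = 7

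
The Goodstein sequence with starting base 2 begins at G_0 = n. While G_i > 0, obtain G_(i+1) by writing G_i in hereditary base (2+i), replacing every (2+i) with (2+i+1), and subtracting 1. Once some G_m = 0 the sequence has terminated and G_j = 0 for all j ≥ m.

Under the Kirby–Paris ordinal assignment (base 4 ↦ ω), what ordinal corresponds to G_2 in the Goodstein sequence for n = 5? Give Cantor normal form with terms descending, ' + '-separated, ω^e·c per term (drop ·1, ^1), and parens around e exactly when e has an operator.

ω^3·3 + ω^2·3 + ω·3 + 3

G_0 = 5. HB_2(5) = 2^2 + 1. Bump = 28. G_1 = 27.
G_1 = 27. HB_3(27) = 3^3. Bump = 256. G_2 = 255.
G_2 = 255. HB_4(255) = 3·4^3 + 3·4^2 + 3·4 + 3. Bump = 468. G_3 = 467.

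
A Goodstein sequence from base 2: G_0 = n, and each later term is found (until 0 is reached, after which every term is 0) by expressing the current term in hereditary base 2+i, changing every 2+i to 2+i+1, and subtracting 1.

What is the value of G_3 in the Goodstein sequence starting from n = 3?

base 2: 3 = 2 + 1; at 3: 3 + 1 = 4; next = 3
base 3: 3 = 3; at 4: 4 = 4; next = 3
base 4: 3 = 3; at 5: 3 = 3; next = 2
base 5: 2 = 2; at 6: 2 = 2; next = 1

2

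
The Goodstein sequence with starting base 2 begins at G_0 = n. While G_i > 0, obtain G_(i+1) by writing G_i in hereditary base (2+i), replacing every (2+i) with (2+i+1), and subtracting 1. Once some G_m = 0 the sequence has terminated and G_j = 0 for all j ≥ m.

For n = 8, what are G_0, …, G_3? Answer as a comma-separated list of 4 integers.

8, 80, 553, 6310

base 2: 8 = 2^(2 + 1); at 3: 3^(3 + 1) = 81; next = 80
base 3: 80 = 2·3^3 + 2·3^2 + 2·3 + 2; at 4: 2·4^4 + 2·4^2 + 2·4 + 2 = 554; next = 553
base 4: 553 = 2·4^4 + 2·4^2 + 2·4 + 1; at 5: 2·5^5 + 2·5^2 + 2·5 + 1 = 6311; next = 6310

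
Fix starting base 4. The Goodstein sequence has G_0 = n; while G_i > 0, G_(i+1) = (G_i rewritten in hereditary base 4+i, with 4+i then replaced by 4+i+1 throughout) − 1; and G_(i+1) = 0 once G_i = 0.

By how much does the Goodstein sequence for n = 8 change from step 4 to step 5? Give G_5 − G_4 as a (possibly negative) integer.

0

G_0 = 8. HB_4(8) = 2·4. Bump = 10. G_1 = 9.
G_1 = 9. HB_5(9) = 5 + 4. Bump = 10. G_2 = 9.
G_2 = 9. HB_6(9) = 6 + 3. Bump = 10. G_3 = 9.
G_3 = 9. HB_7(9) = 7 + 2. Bump = 10. G_4 = 9.
G_4 = 9. HB_8(9) = 8 + 1. Bump = 10. G_5 = 9.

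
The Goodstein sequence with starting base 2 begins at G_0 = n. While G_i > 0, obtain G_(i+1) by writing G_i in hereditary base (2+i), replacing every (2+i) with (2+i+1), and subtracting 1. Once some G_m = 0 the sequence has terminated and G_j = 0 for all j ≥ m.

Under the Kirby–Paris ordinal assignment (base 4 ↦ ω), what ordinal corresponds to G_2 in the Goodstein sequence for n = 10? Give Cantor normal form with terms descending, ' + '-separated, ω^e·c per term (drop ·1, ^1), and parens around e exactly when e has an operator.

ω^(ω + 1) + 1

step 0: 10 = 2^(2 + 1) + 2; sub 3 for 2: 3^(3 + 1) + 3; = 84; G_1 = 84−1 = 83
step 1: 83 = 3^(3 + 1) + 2; sub 4 for 3: 4^(4 + 1) + 2; = 1026; G_2 = 1026−1 = 1025
step 2: 1025 = 4^(4 + 1) + 1; sub 5 for 4: 5^(5 + 1) + 1; = 15626; G_3 = 15626−1 = 15625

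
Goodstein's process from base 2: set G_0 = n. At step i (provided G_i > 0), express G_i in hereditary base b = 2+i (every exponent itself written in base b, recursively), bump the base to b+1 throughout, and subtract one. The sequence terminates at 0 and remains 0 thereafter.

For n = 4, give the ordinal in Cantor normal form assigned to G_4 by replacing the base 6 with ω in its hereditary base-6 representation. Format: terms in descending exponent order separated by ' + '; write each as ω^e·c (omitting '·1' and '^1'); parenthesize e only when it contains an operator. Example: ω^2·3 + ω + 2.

G_0=4  [base 2] 2^2  →[2↦3]→  3^3 = 27  −1 ⇒ G_1=26
G_1=26  [base 3] 2·3^2 + 2·3 + 2  →[3↦4]→  2·4^2 + 2·4 + 2 = 42  −1 ⇒ G_2=41
G_2=41  [base 4] 2·4^2 + 2·4 + 1  →[4↦5]→  2·5^2 + 2·5 + 1 = 61  −1 ⇒ G_3=60
G_3=60  [base 5] 2·5^2 + 2·5  →[5↦6]→  2·6^2 + 2·6 = 84  −1 ⇒ G_4=83
G_4=83  [base 6] 2·6^2 + 6 + 5  →[6↦7]→  2·7^2 + 7 + 5 = 110  −1 ⇒ G_5=109

ω^2·2 + ω + 5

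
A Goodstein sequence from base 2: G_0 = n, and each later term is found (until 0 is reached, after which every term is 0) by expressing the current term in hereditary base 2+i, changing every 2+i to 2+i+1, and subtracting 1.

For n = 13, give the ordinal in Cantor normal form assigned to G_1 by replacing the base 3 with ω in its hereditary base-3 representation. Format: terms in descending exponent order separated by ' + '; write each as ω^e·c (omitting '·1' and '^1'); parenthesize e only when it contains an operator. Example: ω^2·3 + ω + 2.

ω^(ω + 1) + ω^ω

G_0=13  [base 2] 2^(2 + 1) + 2^2 + 1  →[2↦3]→  3^(3 + 1) + 3^3 + 1 = 109  −1 ⇒ G_1=108
G_1=108  [base 3] 3^(3 + 1) + 3^3  →[3↦4]→  4^(4 + 1) + 4^4 = 1280  −1 ⇒ G_2=1279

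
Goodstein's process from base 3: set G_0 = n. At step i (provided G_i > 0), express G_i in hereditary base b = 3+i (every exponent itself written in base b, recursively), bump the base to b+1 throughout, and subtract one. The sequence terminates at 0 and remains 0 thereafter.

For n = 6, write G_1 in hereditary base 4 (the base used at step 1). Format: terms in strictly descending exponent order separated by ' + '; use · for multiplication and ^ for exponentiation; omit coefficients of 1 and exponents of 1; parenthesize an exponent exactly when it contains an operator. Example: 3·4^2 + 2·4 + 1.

4 + 3

6 —HB3→ 2·3 —bump→ 2·4 = 8 —(−1)→ 7
7 —HB4→ 4 + 3 —bump→ 5 + 3 = 8 —(−1)→ 7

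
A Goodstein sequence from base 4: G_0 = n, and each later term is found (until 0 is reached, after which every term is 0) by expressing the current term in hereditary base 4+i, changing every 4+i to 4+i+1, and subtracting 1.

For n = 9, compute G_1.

10

step 0: 9 = 2·4 + 1; sub 5 for 4: 2·5 + 1; = 11; G_1 = 11−1 = 10
step 1: 10 = 2·5; sub 6 for 5: 2·6; = 12; G_2 = 12−1 = 11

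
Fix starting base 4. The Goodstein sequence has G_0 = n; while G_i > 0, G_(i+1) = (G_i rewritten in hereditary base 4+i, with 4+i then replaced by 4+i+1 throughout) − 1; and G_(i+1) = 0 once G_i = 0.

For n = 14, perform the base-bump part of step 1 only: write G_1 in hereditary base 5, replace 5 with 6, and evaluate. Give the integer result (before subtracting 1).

19

(0) 14|_4 = 3·4 + 2 ↦ 3·5 + 2|_5 = 17 ⇒ 16
(1) 16|_5 = 3·5 + 1 ↦ 3·6 + 1|_6 = 19 ⇒ 18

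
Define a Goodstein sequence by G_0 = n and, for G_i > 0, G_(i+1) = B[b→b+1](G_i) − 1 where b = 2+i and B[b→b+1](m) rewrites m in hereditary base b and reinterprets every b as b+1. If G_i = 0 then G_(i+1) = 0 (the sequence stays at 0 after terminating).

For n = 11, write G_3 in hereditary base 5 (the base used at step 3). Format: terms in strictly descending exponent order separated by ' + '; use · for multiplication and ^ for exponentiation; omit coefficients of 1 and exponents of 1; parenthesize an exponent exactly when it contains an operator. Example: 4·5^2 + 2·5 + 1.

base 2: 11 = 2^(2 + 1) + 2 + 1; at 3: 3^(3 + 1) + 3 + 1 = 85; next = 84
base 3: 84 = 3^(3 + 1) + 3; at 4: 4^(4 + 1) + 4 = 1028; next = 1027
base 4: 1027 = 4^(4 + 1) + 3; at 5: 5^(5 + 1) + 3 = 15628; next = 15627
base 5: 15627 = 5^(5 + 1) + 2; at 6: 6^(6 + 1) + 2 = 279938; next = 279937

5^(5 + 1) + 2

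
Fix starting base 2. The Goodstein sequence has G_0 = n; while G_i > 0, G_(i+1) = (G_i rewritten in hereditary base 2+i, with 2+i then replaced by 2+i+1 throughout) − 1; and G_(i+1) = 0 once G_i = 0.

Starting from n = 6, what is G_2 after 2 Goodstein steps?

base 2: 6 = 2^2 + 2; at 3: 3^3 + 3 = 30; next = 29
base 3: 29 = 3^3 + 2; at 4: 4^4 + 2 = 258; next = 257
base 4: 257 = 4^4 + 1; at 5: 5^5 + 1 = 3126; next = 3125

257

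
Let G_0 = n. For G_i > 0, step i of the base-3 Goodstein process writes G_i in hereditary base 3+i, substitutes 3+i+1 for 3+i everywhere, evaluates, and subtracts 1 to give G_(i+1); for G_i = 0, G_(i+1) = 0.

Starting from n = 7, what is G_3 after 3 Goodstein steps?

9

G_0 = 7. HB_3(7) = 2·3 + 1. Bump = 9. G_1 = 8.
G_1 = 8. HB_4(8) = 2·4. Bump = 10. G_2 = 9.
G_2 = 9. HB_5(9) = 5 + 4. Bump = 10. G_3 = 9.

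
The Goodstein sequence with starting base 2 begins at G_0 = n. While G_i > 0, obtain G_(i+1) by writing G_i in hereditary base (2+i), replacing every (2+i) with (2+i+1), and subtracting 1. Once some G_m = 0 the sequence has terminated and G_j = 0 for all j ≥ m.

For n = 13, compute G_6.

(0) 13|_2 = 2^(2 + 1) + 2^2 + 1 ↦ 3^(3 + 1) + 3^3 + 1|_3 = 109 ⇒ 108
(1) 108|_3 = 3^(3 + 1) + 3^3 ↦ 4^(4 + 1) + 4^4|_4 = 1280 ⇒ 1279
(2) 1279|_4 = 4^(4 + 1) + 3·4^3 + 3·4^2 + 3·4 + 3 ↦ 5^(5 + 1) + 3·5^3 + 3·5^2 + 3·5 + 3|_5 = 16093 ⇒ 16092
(3) 16092|_5 = 5^(5 + 1) + 3·5^3 + 3·5^2 + 3·5 + 2 ↦ 6^(6 + 1) + 3·6^3 + 3·6^2 + 3·6 + 2|_6 = 280712 ⇒ 280711
(4) 280711|_6 = 6^(6 + 1) + 3·6^3 + 3·6^2 + 3·6 + 1 ↦ 7^(7 + 1) + 3·7^3 + 3·7^2 + 3·7 + 1|_7 = 5765999 ⇒ 5765998
(5) 5765998|_7 = 7^(7 + 1) + 3·7^3 + 3·7^2 + 3·7 ↦ 8^(8 + 1) + 3·8^3 + 3·8^2 + 3·8|_8 = 134219480 ⇒ 134219479
(6) 134219479|_8 = 8^(8 + 1) + 3·8^3 + 3·8^2 + 2·8 + 7 ↦ 9^(9 + 1) + 3·9^3 + 3·9^2 + 2·9 + 7|_9 = 3486786856 ⇒ 3486786855

134219479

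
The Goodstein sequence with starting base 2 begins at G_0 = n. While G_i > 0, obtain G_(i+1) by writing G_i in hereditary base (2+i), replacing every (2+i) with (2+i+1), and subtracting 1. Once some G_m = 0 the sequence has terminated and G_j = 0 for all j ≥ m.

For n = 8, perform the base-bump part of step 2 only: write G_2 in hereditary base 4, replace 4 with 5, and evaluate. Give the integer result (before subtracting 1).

6311

step 0: 8 = 2^(2 + 1); sub 3 for 2: 3^(3 + 1); = 81; G_1 = 81−1 = 80
step 1: 80 = 2·3^3 + 2·3^2 + 2·3 + 2; sub 4 for 3: 2·4^4 + 2·4^2 + 2·4 + 2; = 554; G_2 = 554−1 = 553
step 2: 553 = 2·4^4 + 2·4^2 + 2·4 + 1; sub 5 for 4: 2·5^5 + 2·5^2 + 2·5 + 1; = 6311; G_3 = 6311−1 = 6310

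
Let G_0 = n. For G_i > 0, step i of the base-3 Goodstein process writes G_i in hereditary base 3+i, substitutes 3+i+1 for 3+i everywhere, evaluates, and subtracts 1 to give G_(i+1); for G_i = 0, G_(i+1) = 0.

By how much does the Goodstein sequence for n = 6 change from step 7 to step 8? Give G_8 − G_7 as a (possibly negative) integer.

-1

base 3: 6 = 2·3; at 4: 2·4 = 8; next = 7
base 4: 7 = 4 + 3; at 5: 5 + 3 = 8; next = 7
base 5: 7 = 5 + 2; at 6: 6 + 2 = 8; next = 7
base 6: 7 = 6 + 1; at 7: 7 + 1 = 8; next = 7
base 7: 7 = 7; at 8: 8 = 8; next = 7
base 8: 7 = 7; at 9: 7 = 7; next = 6
base 9: 6 = 6; at 10: 6 = 6; next = 5
base 10: 5 = 5; at 11: 5 = 5; next = 4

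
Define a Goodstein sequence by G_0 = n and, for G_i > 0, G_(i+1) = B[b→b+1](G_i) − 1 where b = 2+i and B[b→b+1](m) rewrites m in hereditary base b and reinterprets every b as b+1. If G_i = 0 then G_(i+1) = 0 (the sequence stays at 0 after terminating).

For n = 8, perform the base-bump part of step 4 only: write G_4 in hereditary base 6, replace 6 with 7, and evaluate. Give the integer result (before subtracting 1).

1647196

(0) 8|_2 = 2^(2 + 1) ↦ 3^(3 + 1)|_3 = 81 ⇒ 80
(1) 80|_3 = 2·3^3 + 2·3^2 + 2·3 + 2 ↦ 2·4^4 + 2·4^2 + 2·4 + 2|_4 = 554 ⇒ 553
(2) 553|_4 = 2·4^4 + 2·4^2 + 2·4 + 1 ↦ 2·5^5 + 2·5^2 + 2·5 + 1|_5 = 6311 ⇒ 6310
(3) 6310|_5 = 2·5^5 + 2·5^2 + 2·5 ↦ 2·6^6 + 2·6^2 + 2·6|_6 = 93396 ⇒ 93395
(4) 93395|_6 = 2·6^6 + 2·6^2 + 6 + 5 ↦ 2·7^7 + 2·7^2 + 7 + 5|_7 = 1647196 ⇒ 1647195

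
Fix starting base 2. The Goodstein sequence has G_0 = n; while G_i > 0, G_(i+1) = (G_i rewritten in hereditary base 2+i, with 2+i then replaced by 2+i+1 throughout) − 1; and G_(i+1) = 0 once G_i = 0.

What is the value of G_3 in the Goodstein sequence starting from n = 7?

[0] 7 ≡ 2^2 + 2 + 1 (base 2). Lift 3: 31. −1: 30.
[1] 30 ≡ 3^3 + 3 (base 3). Lift 4: 260. −1: 259.
[2] 259 ≡ 4^4 + 3 (base 4). Lift 5: 3128. −1: 3127.
[3] 3127 ≡ 5^5 + 2 (base 5). Lift 6: 46658. −1: 46657.

3127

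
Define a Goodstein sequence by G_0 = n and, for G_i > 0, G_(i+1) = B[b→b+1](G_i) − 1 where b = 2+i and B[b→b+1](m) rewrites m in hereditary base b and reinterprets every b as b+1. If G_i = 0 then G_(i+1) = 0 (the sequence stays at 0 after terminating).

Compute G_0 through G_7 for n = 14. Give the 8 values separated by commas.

14 —HB2→ 2^(2 + 1) + 2^2 + 2 —bump→ 3^(3 + 1) + 3^3 + 3 = 111 —(−1)→ 110
110 —HB3→ 3^(3 + 1) + 3^3 + 2 —bump→ 4^(4 + 1) + 4^4 + 2 = 1282 —(−1)→ 1281
1281 —HB4→ 4^(4 + 1) + 4^4 + 1 —bump→ 5^(5 + 1) + 5^5 + 1 = 18751 —(−1)→ 18750
18750 —HB5→ 5^(5 + 1) + 5^5 —bump→ 6^(6 + 1) + 6^6 = 326592 —(−1)→ 326591
326591 —HB6→ 6^(6 + 1) + 5·6^5 + 5·6^4 + 5·6^3 + 5·6^2 + 5·6 + 5 —bump→ 7^(7 + 1) + 5·7^5 + 5·7^4 + 5·7^3 + 5·7^2 + 5·7 + 5 = 5862841 —(−1)→ 5862840
5862840 —HB7→ 7^(7 + 1) + 5·7^5 + 5·7^4 + 5·7^3 + 5·7^2 + 5·7 + 4 —bump→ 8^(8 + 1) + 5·8^5 + 5·8^4 + 5·8^3 + 5·8^2 + 5·8 + 4 = 134404972 —(−1)→ 134404971
134404971 —HB8→ 8^(8 + 1) + 5·8^5 + 5·8^4 + 5·8^3 + 5·8^2 + 5·8 + 3 —bump→ 9^(9 + 1) + 5·9^5 + 5·9^4 + 5·9^3 + 5·9^2 + 5·9 + 3 = 3487116549 —(−1)→ 3487116548

14, 110, 1281, 18750, 326591, 5862840, 134404971, 3487116548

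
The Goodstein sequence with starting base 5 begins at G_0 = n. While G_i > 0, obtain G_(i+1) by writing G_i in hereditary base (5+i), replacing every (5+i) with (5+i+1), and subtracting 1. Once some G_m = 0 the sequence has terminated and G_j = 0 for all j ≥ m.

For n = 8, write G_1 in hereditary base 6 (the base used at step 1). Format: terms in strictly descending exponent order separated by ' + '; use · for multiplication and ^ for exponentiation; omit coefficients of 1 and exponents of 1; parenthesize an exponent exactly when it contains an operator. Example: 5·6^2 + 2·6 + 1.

6 + 2

step 0: 8 = 5 + 3; sub 6 for 5: 6 + 3; = 9; G_1 = 9−1 = 8
step 1: 8 = 6 + 2; sub 7 for 6: 7 + 2; = 9; G_2 = 9−1 = 8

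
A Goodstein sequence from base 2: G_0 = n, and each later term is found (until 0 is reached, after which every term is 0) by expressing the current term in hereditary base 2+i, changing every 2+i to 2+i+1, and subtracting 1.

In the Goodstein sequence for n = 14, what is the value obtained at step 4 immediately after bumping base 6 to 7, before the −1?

base 2: 14 = 2^(2 + 1) + 2^2 + 2; at 3: 3^(3 + 1) + 3^3 + 3 = 111; next = 110
base 3: 110 = 3^(3 + 1) + 3^3 + 2; at 4: 4^(4 + 1) + 4^4 + 2 = 1282; next = 1281
base 4: 1281 = 4^(4 + 1) + 4^4 + 1; at 5: 5^(5 + 1) + 5^5 + 1 = 18751; next = 18750
base 5: 18750 = 5^(5 + 1) + 5^5; at 6: 6^(6 + 1) + 6^6 = 326592; next = 326591
base 6: 326591 = 6^(6 + 1) + 5·6^5 + 5·6^4 + 5·6^3 + 5·6^2 + 5·6 + 5; at 7: 7^(7 + 1) + 5·7^5 + 5·7^4 + 5·7^3 + 5·7^2 + 5·7 + 5 = 5862841; next = 5862840

5862841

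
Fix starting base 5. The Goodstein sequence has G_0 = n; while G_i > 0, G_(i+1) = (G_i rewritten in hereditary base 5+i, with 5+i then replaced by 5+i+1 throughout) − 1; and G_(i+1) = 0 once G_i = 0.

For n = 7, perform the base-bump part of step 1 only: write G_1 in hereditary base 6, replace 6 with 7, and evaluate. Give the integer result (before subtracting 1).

8

base 5: 7 = 5 + 2; at 6: 6 + 2 = 8; next = 7
base 6: 7 = 6 + 1; at 7: 7 + 1 = 8; next = 7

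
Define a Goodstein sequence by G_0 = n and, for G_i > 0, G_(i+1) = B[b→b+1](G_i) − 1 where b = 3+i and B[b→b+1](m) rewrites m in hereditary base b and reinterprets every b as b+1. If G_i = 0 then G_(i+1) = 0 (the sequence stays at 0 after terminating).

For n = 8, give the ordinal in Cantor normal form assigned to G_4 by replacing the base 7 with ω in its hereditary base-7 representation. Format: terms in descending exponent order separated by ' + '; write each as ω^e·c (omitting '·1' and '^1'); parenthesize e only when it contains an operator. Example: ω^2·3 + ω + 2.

base 3: 8 = 2·3 + 2; at 4: 2·4 + 2 = 10; next = 9
base 4: 9 = 2·4 + 1; at 5: 2·5 + 1 = 11; next = 10
base 5: 10 = 2·5; at 6: 2·6 = 12; next = 11
base 6: 11 = 6 + 5; at 7: 7 + 5 = 12; next = 11

ω + 4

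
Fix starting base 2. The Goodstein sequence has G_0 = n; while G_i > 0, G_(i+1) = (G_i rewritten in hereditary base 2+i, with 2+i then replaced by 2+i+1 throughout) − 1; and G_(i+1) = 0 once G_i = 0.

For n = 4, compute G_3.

G_0 = 4. HB_2(4) = 2^2. Bump = 27. G_1 = 26.
G_1 = 26. HB_3(26) = 2·3^2 + 2·3 + 2. Bump = 42. G_2 = 41.
G_2 = 41. HB_4(41) = 2·4^2 + 2·4 + 1. Bump = 61. G_3 = 60.

60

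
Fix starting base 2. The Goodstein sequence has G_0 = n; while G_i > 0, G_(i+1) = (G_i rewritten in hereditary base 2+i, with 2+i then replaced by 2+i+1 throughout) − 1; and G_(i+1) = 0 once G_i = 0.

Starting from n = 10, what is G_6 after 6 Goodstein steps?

84073323

G_0=10  [base 2] 2^(2 + 1) + 2  →[2↦3]→  3^(3 + 1) + 3 = 84  −1 ⇒ G_1=83
G_1=83  [base 3] 3^(3 + 1) + 2  →[3↦4]→  4^(4 + 1) + 2 = 1026  −1 ⇒ G_2=1025
G_2=1025  [base 4] 4^(4 + 1) + 1  →[4↦5]→  5^(5 + 1) + 1 = 15626  −1 ⇒ G_3=15625
G_3=15625  [base 5] 5^(5 + 1)  →[5↦6]→  6^(6 + 1) = 279936  −1 ⇒ G_4=279935
G_4=279935  [base 6] 5·6^6 + 5·6^5 + 5·6^4 + 5·6^3 + 5·6^2 + 5·6 + 5  →[6↦7]→  5·7^7 + 5·7^5 + 5·7^4 + 5·7^3 + 5·7^2 + 5·7 + 5 = 4215755  −1 ⇒ G_5=4215754
G_5=4215754  [base 7] 5·7^7 + 5·7^5 + 5·7^4 + 5·7^3 + 5·7^2 + 5·7 + 4  →[7↦8]→  5·8^8 + 5·8^5 + 5·8^4 + 5·8^3 + 5·8^2 + 5·8 + 4 = 84073324  −1 ⇒ G_6=84073323
G_6=84073323  [base 8] 5·8^8 + 5·8^5 + 5·8^4 + 5·8^3 + 5·8^2 + 5·8 + 3  →[8↦9]→  5·9^9 + 5·9^5 + 5·9^4 + 5·9^3 + 5·9^2 + 5·9 + 3 = 1937434593  −1 ⇒ G_7=1937434592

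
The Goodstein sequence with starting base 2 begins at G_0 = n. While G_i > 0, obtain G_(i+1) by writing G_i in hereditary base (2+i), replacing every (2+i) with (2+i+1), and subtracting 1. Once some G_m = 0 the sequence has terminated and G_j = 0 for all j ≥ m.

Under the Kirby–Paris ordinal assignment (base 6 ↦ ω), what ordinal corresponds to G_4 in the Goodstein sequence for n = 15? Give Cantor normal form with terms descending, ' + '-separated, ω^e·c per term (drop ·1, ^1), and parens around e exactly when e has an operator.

G_0 = 15. HB_2(15) = 2^(2 + 1) + 2^2 + 2 + 1. Bump = 112. G_1 = 111.
G_1 = 111. HB_3(111) = 3^(3 + 1) + 3^3 + 3. Bump = 1284. G_2 = 1283.
G_2 = 1283. HB_4(1283) = 4^(4 + 1) + 4^4 + 3. Bump = 18753. G_3 = 18752.
G_3 = 18752. HB_5(18752) = 5^(5 + 1) + 5^5 + 2. Bump = 326594. G_4 = 326593.

ω^(ω + 1) + ω^ω + 1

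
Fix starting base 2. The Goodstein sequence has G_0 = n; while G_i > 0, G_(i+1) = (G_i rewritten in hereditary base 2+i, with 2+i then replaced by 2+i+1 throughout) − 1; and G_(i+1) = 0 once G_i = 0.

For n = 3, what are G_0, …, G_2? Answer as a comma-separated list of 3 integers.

3, 3, 3

i=0: 3 = 2 + 1 (b=2); 2→3: 3 + 1 = 4; 4−1 = 3
i=1: 3 = 3 (b=3); 3→4: 4 = 4; 4−1 = 3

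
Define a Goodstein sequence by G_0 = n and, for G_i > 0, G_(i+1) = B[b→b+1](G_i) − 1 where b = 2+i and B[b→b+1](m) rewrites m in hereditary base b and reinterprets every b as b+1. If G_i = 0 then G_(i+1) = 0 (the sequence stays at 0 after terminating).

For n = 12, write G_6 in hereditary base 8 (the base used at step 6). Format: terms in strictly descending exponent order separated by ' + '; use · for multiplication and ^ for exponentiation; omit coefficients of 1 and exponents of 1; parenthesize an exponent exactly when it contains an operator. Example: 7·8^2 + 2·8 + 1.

8^(8 + 1) + 2·8^2 + 8 + 3

base 2: 12 = 2^(2 + 1) + 2^2; at 3: 3^(3 + 1) + 3^3 = 108; next = 107
base 3: 107 = 3^(3 + 1) + 2·3^2 + 2·3 + 2; at 4: 4^(4 + 1) + 2·4^2 + 2·4 + 2 = 1066; next = 1065
base 4: 1065 = 4^(4 + 1) + 2·4^2 + 2·4 + 1; at 5: 5^(5 + 1) + 2·5^2 + 2·5 + 1 = 15686; next = 15685
base 5: 15685 = 5^(5 + 1) + 2·5^2 + 2·5; at 6: 6^(6 + 1) + 2·6^2 + 2·6 = 280020; next = 280019
base 6: 280019 = 6^(6 + 1) + 2·6^2 + 6 + 5; at 7: 7^(7 + 1) + 2·7^2 + 7 + 5 = 5764911; next = 5764910
base 7: 5764910 = 7^(7 + 1) + 2·7^2 + 7 + 4; at 8: 8^(8 + 1) + 2·8^2 + 8 + 4 = 134217868; next = 134217867
base 8: 134217867 = 8^(8 + 1) + 2·8^2 + 8 + 3; at 9: 9^(9 + 1) + 2·9^2 + 9 + 3 = 3486784575; next = 3486784574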